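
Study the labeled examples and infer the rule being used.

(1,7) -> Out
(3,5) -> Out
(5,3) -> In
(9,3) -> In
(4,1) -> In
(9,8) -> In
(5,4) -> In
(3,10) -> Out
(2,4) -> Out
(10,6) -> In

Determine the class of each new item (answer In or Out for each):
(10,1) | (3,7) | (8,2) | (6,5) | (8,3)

Every 'In' example satisfies: first > second. None of the 'Out' examples do.
(10,1): 10 > 1, has this property → In. (3,7): 3 < 7, fails this test → Out. (8,2): 8 > 2, has this property → In. (6,5): 6 > 5, has this property → In. (8,3): 8 > 3, has this property → In.

In, Out, In, In, In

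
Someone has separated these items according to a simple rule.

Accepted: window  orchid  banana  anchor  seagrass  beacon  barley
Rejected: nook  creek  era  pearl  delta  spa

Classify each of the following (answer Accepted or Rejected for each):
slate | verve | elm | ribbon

The pattern is that an item is 'Accepted' exactly when: length ≥ 6.
slate: length 5 — does not fit, so Rejected.
verve: length 5 — does not fit, so Rejected.
elm: length 3 — does not fit, so Rejected.
ribbon: length 6 — passes, so Accepted.

Rejected, Rejected, Rejected, Accepted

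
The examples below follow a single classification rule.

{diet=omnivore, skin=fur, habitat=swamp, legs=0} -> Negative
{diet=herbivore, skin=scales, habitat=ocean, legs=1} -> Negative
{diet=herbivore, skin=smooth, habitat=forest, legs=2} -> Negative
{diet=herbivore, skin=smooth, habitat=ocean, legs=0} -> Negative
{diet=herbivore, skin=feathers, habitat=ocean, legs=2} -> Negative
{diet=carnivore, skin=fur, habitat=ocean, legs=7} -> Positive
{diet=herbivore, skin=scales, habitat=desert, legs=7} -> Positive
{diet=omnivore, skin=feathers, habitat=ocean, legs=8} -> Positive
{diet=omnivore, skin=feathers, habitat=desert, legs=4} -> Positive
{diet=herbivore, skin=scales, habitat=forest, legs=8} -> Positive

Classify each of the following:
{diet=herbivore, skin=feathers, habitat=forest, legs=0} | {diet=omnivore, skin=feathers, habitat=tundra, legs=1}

The distinguishing property — legs ≥ 4 — holds for all the 'Positive' cases and none of the 'Negative' cases.
{diet=herbivore, skin=feathers, habitat=forest, legs=0} → legs = 0 → Negative.
{diet=omnivore, skin=feathers, habitat=tundra, legs=1} → legs = 1 → Negative.

Negative, Negative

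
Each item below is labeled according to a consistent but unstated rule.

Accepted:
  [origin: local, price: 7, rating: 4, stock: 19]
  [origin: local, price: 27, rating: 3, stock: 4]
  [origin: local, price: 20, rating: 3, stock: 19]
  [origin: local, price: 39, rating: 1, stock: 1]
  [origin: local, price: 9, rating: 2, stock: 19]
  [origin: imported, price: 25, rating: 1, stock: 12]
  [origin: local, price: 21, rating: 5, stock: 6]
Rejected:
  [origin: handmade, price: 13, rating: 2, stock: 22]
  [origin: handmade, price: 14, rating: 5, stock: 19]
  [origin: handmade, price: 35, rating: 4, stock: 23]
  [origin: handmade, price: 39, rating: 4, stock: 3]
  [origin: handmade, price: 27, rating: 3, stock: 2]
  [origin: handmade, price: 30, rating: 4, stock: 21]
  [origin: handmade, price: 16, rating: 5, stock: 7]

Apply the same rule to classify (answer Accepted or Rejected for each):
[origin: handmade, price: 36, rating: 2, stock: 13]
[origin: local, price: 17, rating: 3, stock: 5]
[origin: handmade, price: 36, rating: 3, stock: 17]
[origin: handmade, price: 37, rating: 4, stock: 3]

Rejected, Accepted, Rejected, Rejected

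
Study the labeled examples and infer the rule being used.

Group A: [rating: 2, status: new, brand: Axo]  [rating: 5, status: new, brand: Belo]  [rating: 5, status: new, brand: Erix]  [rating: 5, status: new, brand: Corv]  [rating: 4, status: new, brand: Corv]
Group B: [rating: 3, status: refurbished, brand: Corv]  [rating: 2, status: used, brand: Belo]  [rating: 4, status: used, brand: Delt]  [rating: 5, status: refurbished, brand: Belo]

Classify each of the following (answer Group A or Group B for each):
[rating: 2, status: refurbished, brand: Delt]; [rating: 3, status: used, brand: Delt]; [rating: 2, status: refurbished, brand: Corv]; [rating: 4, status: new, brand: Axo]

Group B, Group B, Group B, Group A

Rule: status is new. This holds for each 'Group A' example and fails for each 'Group B' one.
Group B: [rating: 2, status: refurbished, brand: Delt], since status is refurbished. Group B: [rating: 3, status: used, brand: Delt], since status is used. Group B: [rating: 2, status: refurbished, brand: Corv], since status is refurbished. Group A: [rating: 4, status: new, brand: Axo], since status is new.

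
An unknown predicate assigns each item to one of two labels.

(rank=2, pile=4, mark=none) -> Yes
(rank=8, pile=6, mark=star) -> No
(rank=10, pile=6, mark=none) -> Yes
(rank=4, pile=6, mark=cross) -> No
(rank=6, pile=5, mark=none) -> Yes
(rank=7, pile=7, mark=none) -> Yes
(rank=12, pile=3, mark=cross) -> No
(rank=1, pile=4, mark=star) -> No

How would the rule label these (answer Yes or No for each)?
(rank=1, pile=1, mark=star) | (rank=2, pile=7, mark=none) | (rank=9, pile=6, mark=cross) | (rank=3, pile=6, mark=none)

One predicate separates the groups cleanly: mark is none.
(rank=1, pile=1, mark=star): mark is star, fails this test → No.
(rank=2, pile=7, mark=none): mark is none, meets the rule → Yes.
(rank=9, pile=6, mark=cross): mark is cross, fails this test → No.
(rank=3, pile=6, mark=none): mark is none, meets the rule → Yes.

No, Yes, No, Yes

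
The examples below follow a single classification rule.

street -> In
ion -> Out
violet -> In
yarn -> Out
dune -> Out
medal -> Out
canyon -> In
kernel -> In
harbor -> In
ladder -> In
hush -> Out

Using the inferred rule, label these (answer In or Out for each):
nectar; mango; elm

In, Out, Out

The classifier is using: length 6.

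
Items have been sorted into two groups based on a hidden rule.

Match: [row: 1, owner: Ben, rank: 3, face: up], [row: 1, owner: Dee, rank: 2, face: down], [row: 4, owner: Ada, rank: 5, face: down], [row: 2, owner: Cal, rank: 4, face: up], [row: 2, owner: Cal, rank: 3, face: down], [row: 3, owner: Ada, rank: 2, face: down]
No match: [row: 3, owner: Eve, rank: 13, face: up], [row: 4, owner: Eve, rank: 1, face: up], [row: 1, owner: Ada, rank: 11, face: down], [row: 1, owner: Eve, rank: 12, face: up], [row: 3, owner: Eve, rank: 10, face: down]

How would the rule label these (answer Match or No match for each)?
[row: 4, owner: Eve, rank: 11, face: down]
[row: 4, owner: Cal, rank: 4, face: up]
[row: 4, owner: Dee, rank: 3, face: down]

No match, Match, Match

The common property of the 'Match' items is: rank ≥ 2 AND rank ≤ 5. No 'No match' item has it.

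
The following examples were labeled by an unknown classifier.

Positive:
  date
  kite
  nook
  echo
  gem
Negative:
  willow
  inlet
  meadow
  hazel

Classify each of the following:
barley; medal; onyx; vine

'Positive' ⟺ length ≤ 4.
barley: Negative (length 6).
medal: Negative (length 5).
onyx: Positive (length 4).
vine: Positive (length 4).

Negative, Negative, Positive, Positive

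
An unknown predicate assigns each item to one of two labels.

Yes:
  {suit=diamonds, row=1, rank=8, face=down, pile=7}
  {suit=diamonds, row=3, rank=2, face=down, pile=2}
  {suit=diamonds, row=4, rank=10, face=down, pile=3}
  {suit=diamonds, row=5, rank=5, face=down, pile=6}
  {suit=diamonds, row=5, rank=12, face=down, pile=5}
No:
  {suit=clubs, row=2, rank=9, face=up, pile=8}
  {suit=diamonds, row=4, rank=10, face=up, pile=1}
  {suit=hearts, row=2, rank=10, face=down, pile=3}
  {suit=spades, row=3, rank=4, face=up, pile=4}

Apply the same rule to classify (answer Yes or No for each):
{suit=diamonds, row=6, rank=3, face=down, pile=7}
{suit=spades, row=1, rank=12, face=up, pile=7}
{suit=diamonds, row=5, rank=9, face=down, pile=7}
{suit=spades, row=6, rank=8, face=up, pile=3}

Yes, No, Yes, No

The distinguishing property — suit is diamonds AND face is down — holds for all the 'Yes' cases and none of the 'No' cases.
{suit=diamonds, row=6, rank=3, face=down, pile=7}: suit is diamonds, face is down — has this property, so Yes.
{suit=spades, row=1, rank=12, face=up, pile=7}: suit is spades, face is up — doesn't match, so No.
{suit=diamonds, row=5, rank=9, face=down, pile=7}: suit is diamonds, face is down — has this property, so Yes.
{suit=spades, row=6, rank=8, face=up, pile=3}: suit is spades, face is up — doesn't match, so No.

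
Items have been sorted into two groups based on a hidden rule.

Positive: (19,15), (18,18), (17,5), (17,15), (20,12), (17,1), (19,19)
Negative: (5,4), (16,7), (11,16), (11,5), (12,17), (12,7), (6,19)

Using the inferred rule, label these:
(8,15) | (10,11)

The simplest hypothesis consistent with all the labels is: first ≥ 17.
(8,15) — first 8, hence Negative.
(10,11) — first 10, hence Negative.

Negative, Negative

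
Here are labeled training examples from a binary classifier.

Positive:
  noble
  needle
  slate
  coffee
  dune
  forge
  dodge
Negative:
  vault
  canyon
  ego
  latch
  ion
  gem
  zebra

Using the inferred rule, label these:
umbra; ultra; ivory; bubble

Negative, Negative, Negative, Positive

The distinguishing property — ends with 'e' — holds for all the 'Positive' cases and none of the 'Negative' cases.
umbra — ends with 'a', hence Negative. ultra — ends with 'a', hence Negative. ivory — ends with 'y', hence Negative. bubble — ends with 'e', hence Positive.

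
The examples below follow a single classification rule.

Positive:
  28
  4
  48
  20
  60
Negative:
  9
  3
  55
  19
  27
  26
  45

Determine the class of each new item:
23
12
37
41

Every 'Positive' example satisfies: multiple of 4. None of the 'Negative' examples do.

Negative, Positive, Negative, Negative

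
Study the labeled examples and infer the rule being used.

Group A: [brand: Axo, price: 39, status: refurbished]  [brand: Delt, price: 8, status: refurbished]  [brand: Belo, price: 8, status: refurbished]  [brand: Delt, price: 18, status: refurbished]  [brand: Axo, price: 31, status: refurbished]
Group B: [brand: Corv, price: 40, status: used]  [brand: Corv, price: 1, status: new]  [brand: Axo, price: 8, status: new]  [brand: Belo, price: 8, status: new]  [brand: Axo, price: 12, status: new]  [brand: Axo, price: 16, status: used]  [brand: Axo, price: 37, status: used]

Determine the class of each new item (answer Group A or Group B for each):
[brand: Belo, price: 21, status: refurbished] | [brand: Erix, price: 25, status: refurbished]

Group A, Group A

Looking at the examples, the only property every 'Group A' case has and every 'Group B' case lacks is: status is refurbished.
[brand: Belo, price: 21, status: refurbished]: Group A (status is refurbished). [brand: Erix, price: 25, status: refurbished]: Group A (status is refurbished).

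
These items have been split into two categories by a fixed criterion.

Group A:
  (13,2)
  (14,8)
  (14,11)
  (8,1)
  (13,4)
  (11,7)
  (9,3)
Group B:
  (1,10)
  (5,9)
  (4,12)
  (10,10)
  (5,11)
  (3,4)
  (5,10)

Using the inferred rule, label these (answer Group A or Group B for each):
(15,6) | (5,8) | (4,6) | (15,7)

Group A, Group B, Group B, Group A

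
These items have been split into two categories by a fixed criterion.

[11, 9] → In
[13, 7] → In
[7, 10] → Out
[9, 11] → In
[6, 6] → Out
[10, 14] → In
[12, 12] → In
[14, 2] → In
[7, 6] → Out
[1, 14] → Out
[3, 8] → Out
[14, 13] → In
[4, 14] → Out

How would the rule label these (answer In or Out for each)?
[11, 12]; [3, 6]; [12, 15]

In, Out, In

Rule: first ≥ 8. This holds for each 'In' example and fails for each 'Out' one.
[11, 12] — first 11, hence In.
[3, 6] — first 3, hence Out.
[12, 15] — first 12, hence In.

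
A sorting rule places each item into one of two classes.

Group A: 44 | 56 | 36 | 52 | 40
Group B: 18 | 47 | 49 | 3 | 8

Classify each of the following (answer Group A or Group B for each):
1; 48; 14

Rule: even AND at least 36. This holds for each 'Group A' example and fails for each 'Group B' one.

Group B, Group A, Group B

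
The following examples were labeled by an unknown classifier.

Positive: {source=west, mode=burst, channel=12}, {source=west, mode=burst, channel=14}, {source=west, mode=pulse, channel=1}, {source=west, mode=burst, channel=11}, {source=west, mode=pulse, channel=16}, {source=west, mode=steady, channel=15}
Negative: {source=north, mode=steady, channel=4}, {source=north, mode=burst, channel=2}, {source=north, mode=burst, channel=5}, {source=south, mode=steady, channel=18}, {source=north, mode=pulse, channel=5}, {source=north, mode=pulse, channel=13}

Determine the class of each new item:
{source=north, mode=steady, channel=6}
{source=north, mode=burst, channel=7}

Negative, Negative

The rule appears to be: source is west.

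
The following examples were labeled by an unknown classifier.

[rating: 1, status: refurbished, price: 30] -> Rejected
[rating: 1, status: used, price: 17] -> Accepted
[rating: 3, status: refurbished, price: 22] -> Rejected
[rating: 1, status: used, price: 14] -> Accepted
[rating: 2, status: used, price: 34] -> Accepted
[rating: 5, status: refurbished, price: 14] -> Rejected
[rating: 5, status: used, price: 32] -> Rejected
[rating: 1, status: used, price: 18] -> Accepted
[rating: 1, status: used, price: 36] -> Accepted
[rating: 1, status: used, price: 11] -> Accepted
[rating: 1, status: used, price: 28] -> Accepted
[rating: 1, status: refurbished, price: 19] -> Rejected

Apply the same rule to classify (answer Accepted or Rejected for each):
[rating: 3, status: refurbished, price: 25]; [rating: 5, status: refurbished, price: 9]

Rejected, Rejected

All 'Accepted' examples share one property — status is used AND rating ≤ 2 — and every 'Rejected' example lacks it.
[rating: 3, status: refurbished, price: 25] — status is refurbished, rating = 3, hence Rejected. [rating: 5, status: refurbished, price: 9] — status is refurbished, rating = 5, hence Rejected.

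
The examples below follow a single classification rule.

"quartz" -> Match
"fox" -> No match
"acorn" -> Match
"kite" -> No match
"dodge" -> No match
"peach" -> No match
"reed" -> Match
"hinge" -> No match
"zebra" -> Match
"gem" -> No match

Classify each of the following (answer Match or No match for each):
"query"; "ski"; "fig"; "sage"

Rule: contains 'r'. This holds for each 'Match' example and fails for each 'No match' one.
"query": Match (has 'r'). "ski": No match (no 'r'). "fig": No match (no 'r'). "sage": No match (no 'r').

Match, No match, No match, No match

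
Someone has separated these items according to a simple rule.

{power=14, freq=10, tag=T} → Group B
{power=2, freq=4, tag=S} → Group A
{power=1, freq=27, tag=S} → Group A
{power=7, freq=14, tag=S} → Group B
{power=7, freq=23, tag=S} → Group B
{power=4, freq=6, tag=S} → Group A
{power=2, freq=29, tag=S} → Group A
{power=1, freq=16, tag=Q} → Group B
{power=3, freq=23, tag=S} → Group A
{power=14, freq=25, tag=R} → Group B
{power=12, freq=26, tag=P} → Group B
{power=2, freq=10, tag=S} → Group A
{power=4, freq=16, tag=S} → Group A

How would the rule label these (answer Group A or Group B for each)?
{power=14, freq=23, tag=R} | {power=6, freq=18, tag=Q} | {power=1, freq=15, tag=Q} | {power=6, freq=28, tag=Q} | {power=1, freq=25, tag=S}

The common property of the 'Group A' items is: tag is S AND power ≤ 4. No 'Group B' item has it.

Group B, Group B, Group B, Group B, Group A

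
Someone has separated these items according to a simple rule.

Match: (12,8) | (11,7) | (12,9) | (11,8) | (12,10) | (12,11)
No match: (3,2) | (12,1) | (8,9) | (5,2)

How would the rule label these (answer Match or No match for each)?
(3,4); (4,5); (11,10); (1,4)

No match, No match, Match, No match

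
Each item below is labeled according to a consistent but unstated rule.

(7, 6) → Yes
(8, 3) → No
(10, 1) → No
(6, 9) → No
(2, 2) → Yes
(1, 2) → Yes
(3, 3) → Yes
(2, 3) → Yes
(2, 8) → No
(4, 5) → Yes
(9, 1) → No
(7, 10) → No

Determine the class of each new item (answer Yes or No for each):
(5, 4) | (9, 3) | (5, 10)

Yes, No, No

The simplest hypothesis consistent with all the labels is: max ≤ 7.
(5, 4): max 5 — passes, so Yes.
(9, 3): max 9 — doesn't qualify, so No.
(5, 10): max 10 — doesn't qualify, so No.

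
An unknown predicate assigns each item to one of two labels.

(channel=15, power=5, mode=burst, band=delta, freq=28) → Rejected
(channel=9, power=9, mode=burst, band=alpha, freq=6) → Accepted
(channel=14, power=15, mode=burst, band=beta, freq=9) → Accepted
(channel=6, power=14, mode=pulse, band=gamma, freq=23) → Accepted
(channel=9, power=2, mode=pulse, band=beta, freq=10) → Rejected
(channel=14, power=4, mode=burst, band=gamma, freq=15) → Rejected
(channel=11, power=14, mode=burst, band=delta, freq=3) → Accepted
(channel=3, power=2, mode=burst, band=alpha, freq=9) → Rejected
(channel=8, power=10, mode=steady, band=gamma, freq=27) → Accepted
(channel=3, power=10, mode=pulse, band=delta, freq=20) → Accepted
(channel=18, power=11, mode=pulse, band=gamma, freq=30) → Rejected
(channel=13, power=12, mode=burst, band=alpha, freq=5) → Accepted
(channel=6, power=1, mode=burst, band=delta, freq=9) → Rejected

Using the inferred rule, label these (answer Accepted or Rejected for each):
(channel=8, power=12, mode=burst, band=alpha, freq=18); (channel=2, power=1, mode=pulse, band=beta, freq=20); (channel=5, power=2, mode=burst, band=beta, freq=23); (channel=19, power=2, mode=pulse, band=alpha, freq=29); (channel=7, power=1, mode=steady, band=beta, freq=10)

The simplest hypothesis consistent with all the labels is: power ≥ 5 AND freq ≤ 27.

Accepted, Rejected, Rejected, Rejected, Rejected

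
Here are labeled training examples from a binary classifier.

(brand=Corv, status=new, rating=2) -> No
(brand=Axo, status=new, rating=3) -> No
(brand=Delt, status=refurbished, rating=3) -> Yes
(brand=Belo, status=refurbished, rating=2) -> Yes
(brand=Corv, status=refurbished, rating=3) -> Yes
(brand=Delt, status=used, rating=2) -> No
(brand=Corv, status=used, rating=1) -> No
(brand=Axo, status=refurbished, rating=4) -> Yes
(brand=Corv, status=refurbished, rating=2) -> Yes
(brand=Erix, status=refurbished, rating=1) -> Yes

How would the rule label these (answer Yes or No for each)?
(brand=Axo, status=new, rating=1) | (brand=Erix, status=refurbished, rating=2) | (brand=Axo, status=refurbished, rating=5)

No, Yes, Yes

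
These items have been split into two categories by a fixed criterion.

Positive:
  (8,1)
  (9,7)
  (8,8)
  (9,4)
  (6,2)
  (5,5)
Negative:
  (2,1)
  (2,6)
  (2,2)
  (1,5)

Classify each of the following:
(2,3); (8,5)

The distinguishing property — first ≥ 4 — holds for all the 'Positive' cases and none of the 'Negative' cases.
(2,3): first 2 — fails this test, so Negative. (8,5): first 8 — qualifies, so Positive.

Negative, Positive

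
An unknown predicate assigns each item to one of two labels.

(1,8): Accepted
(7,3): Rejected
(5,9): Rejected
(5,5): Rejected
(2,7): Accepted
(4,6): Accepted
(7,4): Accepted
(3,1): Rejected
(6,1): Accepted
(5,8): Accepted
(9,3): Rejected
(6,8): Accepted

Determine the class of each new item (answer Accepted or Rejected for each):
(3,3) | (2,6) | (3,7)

All 'Accepted' examples share one property — product is even — and every 'Rejected' example lacks it.
Rejected: (3,3), since 3·3 = 9.
Accepted: (2,6), since 2·6 = 12.
Rejected: (3,7), since 3·7 = 21.

Rejected, Accepted, Rejected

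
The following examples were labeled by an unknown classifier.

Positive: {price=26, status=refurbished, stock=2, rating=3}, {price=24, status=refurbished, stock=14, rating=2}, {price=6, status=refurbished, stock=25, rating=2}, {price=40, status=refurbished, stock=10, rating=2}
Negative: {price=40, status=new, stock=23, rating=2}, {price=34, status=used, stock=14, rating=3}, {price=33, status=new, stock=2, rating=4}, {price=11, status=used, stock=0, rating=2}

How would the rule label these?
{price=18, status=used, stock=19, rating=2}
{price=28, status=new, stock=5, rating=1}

The classifier is using: status is refurbished.
{price=18, status=used, stock=19, rating=2} → status is used → Negative.
{price=28, status=new, stock=5, rating=1} → status is new → Negative.

Negative, Negative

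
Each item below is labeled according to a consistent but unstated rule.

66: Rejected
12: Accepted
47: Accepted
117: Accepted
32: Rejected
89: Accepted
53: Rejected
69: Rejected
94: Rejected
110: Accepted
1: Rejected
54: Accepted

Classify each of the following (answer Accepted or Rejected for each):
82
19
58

Looking at the examples, the only property every 'Accepted' case has and every 'Rejected' case lacks is: ≡ 5 (mod 7).
82: Accepted (82 mod 7 = 5).
19: Accepted (19 mod 7 = 5).
58: Rejected (58 mod 7 = 2).

Accepted, Accepted, Rejected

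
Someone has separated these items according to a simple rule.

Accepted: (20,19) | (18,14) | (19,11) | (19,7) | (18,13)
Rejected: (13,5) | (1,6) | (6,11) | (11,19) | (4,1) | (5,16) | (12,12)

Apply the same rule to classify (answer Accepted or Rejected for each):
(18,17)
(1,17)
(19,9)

Accepted, Rejected, Accepted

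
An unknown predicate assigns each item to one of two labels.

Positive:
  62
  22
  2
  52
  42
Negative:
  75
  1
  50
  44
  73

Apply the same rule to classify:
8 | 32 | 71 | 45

The common property of the 'Positive' items is: ends in digit 2. No 'Negative' item has it.
8: last digit 8 — doesn't match, so Negative. 32: last digit 2 — meets the rule, so Positive. 71: last digit 1 — doesn't match, so Negative. 45: last digit 5 — doesn't match, so Negative.

Negative, Positive, Negative, Negative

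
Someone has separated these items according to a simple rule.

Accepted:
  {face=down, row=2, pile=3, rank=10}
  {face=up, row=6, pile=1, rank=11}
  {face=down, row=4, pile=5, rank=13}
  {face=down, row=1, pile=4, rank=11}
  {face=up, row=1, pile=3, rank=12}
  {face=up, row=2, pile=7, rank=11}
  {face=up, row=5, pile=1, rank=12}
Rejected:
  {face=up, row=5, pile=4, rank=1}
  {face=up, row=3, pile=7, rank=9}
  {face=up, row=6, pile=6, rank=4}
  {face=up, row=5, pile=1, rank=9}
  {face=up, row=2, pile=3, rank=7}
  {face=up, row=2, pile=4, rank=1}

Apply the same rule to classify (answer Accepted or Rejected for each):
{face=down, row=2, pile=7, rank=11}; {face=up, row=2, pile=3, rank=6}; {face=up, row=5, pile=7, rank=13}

Rule: rank ≥ 10. This holds for each 'Accepted' example and fails for each 'Rejected' one.
{face=down, row=2, pile=7, rank=11}: rank = 11 — checks out, so Accepted.
{face=up, row=2, pile=3, rank=6}: rank = 6 — does not fit, so Rejected.
{face=up, row=5, pile=7, rank=13}: rank = 13 — checks out, so Accepted.

Accepted, Rejected, Accepted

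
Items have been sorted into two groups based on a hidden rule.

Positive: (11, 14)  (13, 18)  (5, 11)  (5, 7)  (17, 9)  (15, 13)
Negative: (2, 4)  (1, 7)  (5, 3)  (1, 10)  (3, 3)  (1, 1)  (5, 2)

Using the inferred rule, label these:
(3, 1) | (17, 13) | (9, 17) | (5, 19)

A rule that fits every label: sum ≥ 12 — true of each 'Positive' example, false of each 'Negative' one.
(3, 1): 3+1 = 4, fails this test → Negative.
(17, 13): 17+13 = 30, has this property → Positive.
(9, 17): 9+17 = 26, has this property → Positive.
(5, 19): 5+19 = 24, has this property → Positive.

Negative, Positive, Positive, Positive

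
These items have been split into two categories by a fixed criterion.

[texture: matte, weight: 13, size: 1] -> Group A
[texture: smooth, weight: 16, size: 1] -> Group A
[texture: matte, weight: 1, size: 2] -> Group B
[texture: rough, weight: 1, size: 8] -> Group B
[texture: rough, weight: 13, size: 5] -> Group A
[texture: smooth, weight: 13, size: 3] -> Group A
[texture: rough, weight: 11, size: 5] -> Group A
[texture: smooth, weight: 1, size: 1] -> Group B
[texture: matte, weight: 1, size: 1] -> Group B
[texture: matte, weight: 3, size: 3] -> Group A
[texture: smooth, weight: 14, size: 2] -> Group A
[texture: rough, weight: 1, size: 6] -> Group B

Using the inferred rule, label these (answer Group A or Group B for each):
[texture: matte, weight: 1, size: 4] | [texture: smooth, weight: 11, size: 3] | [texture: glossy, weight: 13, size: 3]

Group B, Group A, Group A

The distinguishing property — weight ≥ 3 — holds for all the 'Group A' cases and none of the 'Group B' cases.
[texture: matte, weight: 1, size: 4] → weight = 1 → Group B.
[texture: smooth, weight: 11, size: 3] → weight = 11 → Group A.
[texture: glossy, weight: 13, size: 3] → weight = 13 → Group A.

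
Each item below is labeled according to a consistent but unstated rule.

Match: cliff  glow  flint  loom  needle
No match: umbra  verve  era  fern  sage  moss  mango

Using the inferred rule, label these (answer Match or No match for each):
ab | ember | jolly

All 'Match' examples share one property — contains 'l' — and every 'No match' example lacks it.
ab → no 'l' → No match. ember → no 'l' → No match. jolly → has 'l' → Match.

No match, No match, Match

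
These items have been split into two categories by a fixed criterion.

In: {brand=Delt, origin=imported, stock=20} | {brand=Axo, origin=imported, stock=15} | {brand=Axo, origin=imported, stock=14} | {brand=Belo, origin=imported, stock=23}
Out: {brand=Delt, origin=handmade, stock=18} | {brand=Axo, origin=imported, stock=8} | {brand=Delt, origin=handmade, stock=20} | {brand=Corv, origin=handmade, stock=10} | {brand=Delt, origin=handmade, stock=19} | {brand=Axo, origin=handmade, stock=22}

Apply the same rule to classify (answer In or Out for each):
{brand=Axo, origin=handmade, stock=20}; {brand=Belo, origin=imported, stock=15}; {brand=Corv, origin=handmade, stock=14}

The distinguishing property — origin is imported AND stock ≥ 10 — holds for all the 'In' cases and none of the 'Out' cases.
{brand=Axo, origin=handmade, stock=20}: Out (origin is handmade, stock = 20).
{brand=Belo, origin=imported, stock=15}: In (origin is imported, stock = 15).
{brand=Corv, origin=handmade, stock=14}: Out (origin is handmade, stock = 14).

Out, In, Out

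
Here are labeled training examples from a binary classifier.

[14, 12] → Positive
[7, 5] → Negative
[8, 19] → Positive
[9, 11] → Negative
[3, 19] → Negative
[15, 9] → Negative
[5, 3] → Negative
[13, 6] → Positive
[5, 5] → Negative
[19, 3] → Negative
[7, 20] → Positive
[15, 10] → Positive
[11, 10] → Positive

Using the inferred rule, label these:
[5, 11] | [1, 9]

One predicate separates the groups cleanly: product is even.
[5, 11]: Negative (5·11 = 55). [1, 9]: Negative (1·9 = 9).

Negative, Negative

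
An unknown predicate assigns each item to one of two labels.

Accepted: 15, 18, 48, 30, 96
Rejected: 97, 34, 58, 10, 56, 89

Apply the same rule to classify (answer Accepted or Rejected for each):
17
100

Rejected, Rejected

The classifier is using: multiple of 3.
17 — 17 = 3·5 + 2, hence Rejected.
100 — 100 = 3·33 + 1, hence Rejected.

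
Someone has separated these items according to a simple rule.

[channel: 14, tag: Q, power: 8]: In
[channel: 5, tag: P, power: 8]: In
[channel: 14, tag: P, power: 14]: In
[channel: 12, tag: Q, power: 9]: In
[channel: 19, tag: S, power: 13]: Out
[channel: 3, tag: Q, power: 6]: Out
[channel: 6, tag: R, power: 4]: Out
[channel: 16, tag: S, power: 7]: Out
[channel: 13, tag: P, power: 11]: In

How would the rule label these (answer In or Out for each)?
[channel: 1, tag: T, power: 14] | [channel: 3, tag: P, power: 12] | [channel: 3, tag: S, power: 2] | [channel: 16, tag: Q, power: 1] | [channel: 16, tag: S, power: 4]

Every 'In' example satisfies: power ≥ 7 AND channel ≤ 14. None of the 'Out' examples do.
[channel: 1, tag: T, power: 14] — power = 14, channel = 1, hence In.
[channel: 3, tag: P, power: 12] — power = 12, channel = 3, hence In.
[channel: 3, tag: S, power: 2] — power = 2, channel = 3, hence Out.
[channel: 16, tag: Q, power: 1] — power = 1, channel = 16, hence Out.
[channel: 16, tag: S, power: 4] — power = 4, channel = 16, hence Out.

In, In, Out, Out, Out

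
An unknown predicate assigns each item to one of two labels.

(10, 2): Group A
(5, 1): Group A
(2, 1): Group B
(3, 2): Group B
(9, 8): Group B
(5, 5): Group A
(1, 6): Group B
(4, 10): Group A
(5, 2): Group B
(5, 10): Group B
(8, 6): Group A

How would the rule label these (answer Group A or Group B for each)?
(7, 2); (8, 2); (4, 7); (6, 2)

Group B, Group A, Group B, Group A

The rule appears to be: sum is even.
(7, 2): 7+2 = 9 — does not fit, so Group B. (8, 2): 8+2 = 10 — checks out, so Group A. (4, 7): 4+7 = 11 — does not fit, so Group B. (6, 2): 6+2 = 8 — checks out, so Group A.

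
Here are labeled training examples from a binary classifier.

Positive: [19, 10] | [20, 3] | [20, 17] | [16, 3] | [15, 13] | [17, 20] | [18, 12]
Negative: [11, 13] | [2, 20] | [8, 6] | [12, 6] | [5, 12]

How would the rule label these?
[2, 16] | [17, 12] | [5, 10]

A rule that fits every label: first ≥ 13 — true of each 'Positive' example, false of each 'Negative' one.
[2, 16] — first 2, hence Negative. [17, 12] — first 17, hence Positive. [5, 10] — first 5, hence Negative.

Negative, Positive, Negative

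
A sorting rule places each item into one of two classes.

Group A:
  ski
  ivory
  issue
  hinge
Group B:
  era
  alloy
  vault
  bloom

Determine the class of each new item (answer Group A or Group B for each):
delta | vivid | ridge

Group B, Group A, Group A

The common property of the 'Group A' items is: contains 'i'. No 'Group B' item has it.
delta: no 'i', does not pass → Group B. vivid: has 'i', passes → Group A. ridge: has 'i', passes → Group A.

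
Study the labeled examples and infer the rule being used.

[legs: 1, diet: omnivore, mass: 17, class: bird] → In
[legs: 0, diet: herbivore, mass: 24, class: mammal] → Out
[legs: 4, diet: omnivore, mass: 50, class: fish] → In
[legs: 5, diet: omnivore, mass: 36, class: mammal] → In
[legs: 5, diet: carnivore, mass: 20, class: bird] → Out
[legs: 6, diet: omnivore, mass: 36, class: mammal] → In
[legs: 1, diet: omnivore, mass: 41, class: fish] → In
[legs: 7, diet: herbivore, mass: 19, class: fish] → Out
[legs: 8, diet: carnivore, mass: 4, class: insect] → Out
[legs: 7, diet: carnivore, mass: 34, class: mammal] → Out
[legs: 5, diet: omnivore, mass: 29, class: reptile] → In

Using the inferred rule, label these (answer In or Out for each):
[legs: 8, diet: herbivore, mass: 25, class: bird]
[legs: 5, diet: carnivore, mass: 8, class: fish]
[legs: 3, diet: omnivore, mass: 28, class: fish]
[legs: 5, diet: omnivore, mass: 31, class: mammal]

The common property of the 'In' items is: diet is omnivore. No 'Out' item has it.
[legs: 8, diet: herbivore, mass: 25, class: bird]: diet is herbivore — does not satisfy this, so Out. [legs: 5, diet: carnivore, mass: 8, class: fish]: diet is carnivore — does not satisfy this, so Out. [legs: 3, diet: omnivore, mass: 28, class: fish]: diet is omnivore — checks out, so In. [legs: 5, diet: omnivore, mass: 31, class: mammal]: diet is omnivore — checks out, so In.

Out, Out, In, In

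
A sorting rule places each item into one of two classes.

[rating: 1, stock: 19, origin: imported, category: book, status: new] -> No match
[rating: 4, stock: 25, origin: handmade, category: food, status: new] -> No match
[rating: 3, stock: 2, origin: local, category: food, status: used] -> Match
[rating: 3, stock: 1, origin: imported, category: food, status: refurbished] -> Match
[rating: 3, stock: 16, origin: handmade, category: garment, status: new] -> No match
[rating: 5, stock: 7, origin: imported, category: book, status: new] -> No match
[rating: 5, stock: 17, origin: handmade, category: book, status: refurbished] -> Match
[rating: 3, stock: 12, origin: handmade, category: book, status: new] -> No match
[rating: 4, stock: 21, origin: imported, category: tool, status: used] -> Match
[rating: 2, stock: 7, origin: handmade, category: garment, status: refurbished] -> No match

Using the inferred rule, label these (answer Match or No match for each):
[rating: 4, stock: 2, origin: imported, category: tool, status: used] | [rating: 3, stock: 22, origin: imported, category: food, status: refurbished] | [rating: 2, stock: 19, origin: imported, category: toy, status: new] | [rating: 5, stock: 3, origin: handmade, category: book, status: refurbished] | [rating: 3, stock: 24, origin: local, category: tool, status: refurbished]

Match, Match, No match, Match, Match

'Match' ⟺ status is not new AND rating ≥ 3.
[rating: 4, stock: 2, origin: imported, category: tool, status: used] → status is used, rating = 4 → Match.
[rating: 3, stock: 22, origin: imported, category: food, status: refurbished] → status is refurbished, rating = 3 → Match.
[rating: 2, stock: 19, origin: imported, category: toy, status: new] → status is new, rating = 2 → No match.
[rating: 5, stock: 3, origin: handmade, category: book, status: refurbished] → status is refurbished, rating = 5 → Match.
[rating: 3, stock: 24, origin: local, category: tool, status: refurbished] → status is refurbished, rating = 3 → Match.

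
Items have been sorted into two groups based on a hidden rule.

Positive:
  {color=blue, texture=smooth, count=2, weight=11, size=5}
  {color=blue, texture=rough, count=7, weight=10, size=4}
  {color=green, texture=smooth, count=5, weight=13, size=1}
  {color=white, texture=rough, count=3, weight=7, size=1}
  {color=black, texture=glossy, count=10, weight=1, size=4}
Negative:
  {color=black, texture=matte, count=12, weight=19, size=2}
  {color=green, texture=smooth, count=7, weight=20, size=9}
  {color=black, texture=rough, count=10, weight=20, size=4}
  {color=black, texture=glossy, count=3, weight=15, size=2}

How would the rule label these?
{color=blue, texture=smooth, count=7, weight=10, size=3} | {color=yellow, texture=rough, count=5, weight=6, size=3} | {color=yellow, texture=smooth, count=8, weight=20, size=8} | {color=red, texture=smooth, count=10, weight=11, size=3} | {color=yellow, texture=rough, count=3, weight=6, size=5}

Positive, Positive, Negative, Positive, Positive

One predicate separates the groups cleanly: weight ≤ 13.
{color=blue, texture=smooth, count=7, weight=10, size=3}: Positive (weight = 10).
{color=yellow, texture=rough, count=5, weight=6, size=3}: Positive (weight = 6).
{color=yellow, texture=smooth, count=8, weight=20, size=8}: Negative (weight = 20).
{color=red, texture=smooth, count=10, weight=11, size=3}: Positive (weight = 11).
{color=yellow, texture=rough, count=3, weight=6, size=5}: Positive (weight = 6).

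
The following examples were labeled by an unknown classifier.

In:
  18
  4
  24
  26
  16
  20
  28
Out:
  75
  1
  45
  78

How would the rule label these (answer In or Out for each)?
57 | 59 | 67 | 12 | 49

Out, Out, Out, In, Out

The classifier is using: even AND at most 28.
57: 57 is odd, 57 > 28, lacks this property → Out. 59: 59 is odd, 59 > 28, lacks this property → Out. 67: 67 is odd, 67 > 28, lacks this property → Out. 12: 12 is even, 12 ≤ 28, passes → In. 49: 49 is odd, 49 > 28, lacks this property → Out.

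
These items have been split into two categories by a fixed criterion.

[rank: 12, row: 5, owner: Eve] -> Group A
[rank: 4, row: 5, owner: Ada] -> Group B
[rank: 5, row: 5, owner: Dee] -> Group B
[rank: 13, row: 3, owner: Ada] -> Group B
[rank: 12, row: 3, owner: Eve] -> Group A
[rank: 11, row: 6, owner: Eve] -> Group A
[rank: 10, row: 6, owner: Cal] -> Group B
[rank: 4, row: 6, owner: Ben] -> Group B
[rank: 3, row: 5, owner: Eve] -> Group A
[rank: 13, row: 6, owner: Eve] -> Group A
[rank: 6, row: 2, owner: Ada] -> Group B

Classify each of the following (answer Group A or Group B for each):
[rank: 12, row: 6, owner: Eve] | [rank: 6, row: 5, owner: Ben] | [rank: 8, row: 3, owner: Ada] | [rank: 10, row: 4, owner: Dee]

Group A, Group B, Group B, Group B

The common property of the 'Group A' items is: owner is Eve. No 'Group B' item has it.
[rank: 12, row: 6, owner: Eve] → owner is Eve → Group A. [rank: 6, row: 5, owner: Ben] → owner is Ben → Group B. [rank: 8, row: 3, owner: Ada] → owner is Ada → Group B. [rank: 10, row: 4, owner: Dee] → owner is Dee → Group B.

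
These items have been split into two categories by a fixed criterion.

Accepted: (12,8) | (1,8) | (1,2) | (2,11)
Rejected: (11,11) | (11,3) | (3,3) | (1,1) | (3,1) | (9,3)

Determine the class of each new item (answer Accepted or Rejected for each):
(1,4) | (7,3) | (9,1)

Accepted, Rejected, Rejected

The simplest hypothesis consistent with all the labels is: product is even.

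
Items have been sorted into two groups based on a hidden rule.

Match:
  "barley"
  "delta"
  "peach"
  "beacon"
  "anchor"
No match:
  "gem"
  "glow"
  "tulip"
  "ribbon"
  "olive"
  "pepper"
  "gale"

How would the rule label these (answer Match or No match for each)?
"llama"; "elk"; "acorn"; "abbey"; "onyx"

Match, No match, Match, Match, No match

A rule that fits every label: length ≥ 5 AND contains 'a' — true of each 'Match' example, false of each 'No match' one.
"llama": length 5, has 'a', qualifies → Match.
"elk": length 3, no 'a', fails this test → No match.
"acorn": length 5, has 'a', qualifies → Match.
"abbey": length 5, has 'a', qualifies → Match.
"onyx": length 4, no 'a', fails this test → No match.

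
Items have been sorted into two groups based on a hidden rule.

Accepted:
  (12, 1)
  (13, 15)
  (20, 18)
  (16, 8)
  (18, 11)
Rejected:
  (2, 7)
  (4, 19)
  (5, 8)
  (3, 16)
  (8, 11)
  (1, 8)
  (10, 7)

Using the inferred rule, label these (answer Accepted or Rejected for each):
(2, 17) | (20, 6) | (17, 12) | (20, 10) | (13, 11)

Rejected, Accepted, Accepted, Accepted, Accepted

Every 'Accepted' example satisfies: first ≥ 11. None of the 'Rejected' examples do.
(2, 17) → first 2 → Rejected. (20, 6) → first 20 → Accepted. (17, 12) → first 17 → Accepted. (20, 10) → first 20 → Accepted. (13, 11) → first 13 → Accepted.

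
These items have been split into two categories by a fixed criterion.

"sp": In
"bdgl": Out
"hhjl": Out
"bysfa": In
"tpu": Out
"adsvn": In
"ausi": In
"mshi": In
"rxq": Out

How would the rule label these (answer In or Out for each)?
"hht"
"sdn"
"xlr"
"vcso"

The classifier is using: contains 's'.

Out, In, Out, In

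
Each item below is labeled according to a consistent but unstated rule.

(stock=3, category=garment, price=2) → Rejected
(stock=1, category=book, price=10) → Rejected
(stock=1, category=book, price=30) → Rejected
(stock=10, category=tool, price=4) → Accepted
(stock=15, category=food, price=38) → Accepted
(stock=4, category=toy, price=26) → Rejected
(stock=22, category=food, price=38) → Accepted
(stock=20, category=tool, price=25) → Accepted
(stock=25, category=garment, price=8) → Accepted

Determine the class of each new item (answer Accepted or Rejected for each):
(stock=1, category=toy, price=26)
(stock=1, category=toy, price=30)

A rule that fits every label: stock ≥ 10 — true of each 'Accepted' example, false of each 'Rejected' one.
(stock=1, category=toy, price=26) → stock = 1 → Rejected. (stock=1, category=toy, price=30) → stock = 1 → Rejected.

Rejected, Rejected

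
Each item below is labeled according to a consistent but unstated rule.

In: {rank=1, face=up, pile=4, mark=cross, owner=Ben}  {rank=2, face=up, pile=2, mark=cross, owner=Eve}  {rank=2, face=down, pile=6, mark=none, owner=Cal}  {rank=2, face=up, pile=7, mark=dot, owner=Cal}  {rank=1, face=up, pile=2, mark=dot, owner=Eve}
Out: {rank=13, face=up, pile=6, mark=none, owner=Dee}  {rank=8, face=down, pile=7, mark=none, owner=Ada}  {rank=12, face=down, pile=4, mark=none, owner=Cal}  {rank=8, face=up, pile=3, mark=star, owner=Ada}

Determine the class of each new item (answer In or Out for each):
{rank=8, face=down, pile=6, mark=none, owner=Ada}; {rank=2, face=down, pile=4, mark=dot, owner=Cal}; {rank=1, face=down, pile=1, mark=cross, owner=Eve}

Out, In, In

The rule appears to be: rank ≤ 2.
{rank=8, face=down, pile=6, mark=none, owner=Ada} — rank = 8, hence Out.
{rank=2, face=down, pile=4, mark=dot, owner=Cal} — rank = 2, hence In.
{rank=1, face=down, pile=1, mark=cross, owner=Eve} — rank = 1, hence In.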